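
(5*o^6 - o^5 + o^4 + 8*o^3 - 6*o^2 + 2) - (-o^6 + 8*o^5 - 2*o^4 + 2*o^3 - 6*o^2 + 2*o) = 6*o^6 - 9*o^5 + 3*o^4 + 6*o^3 - 2*o + 2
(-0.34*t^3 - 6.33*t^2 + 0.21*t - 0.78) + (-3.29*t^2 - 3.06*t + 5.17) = -0.34*t^3 - 9.62*t^2 - 2.85*t + 4.39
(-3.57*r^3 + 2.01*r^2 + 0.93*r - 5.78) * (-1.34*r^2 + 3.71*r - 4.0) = 4.7838*r^5 - 15.9381*r^4 + 20.4909*r^3 + 3.1555*r^2 - 25.1638*r + 23.12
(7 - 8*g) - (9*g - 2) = 9 - 17*g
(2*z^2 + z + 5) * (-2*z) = -4*z^3 - 2*z^2 - 10*z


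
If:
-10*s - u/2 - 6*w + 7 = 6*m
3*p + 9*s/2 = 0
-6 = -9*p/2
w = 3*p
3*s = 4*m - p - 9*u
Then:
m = -221/168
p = 4/3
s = -8/9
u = -55/126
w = 4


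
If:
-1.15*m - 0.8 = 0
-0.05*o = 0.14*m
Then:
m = -0.70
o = 1.95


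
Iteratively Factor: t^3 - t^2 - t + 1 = (t + 1)*(t^2 - 2*t + 1) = (t - 1)*(t + 1)*(t - 1)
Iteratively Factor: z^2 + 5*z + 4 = (z + 1)*(z + 4)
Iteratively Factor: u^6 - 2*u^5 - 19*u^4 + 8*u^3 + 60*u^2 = (u - 5)*(u^5 + 3*u^4 - 4*u^3 - 12*u^2) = (u - 5)*(u - 2)*(u^4 + 5*u^3 + 6*u^2) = u*(u - 5)*(u - 2)*(u^3 + 5*u^2 + 6*u) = u^2*(u - 5)*(u - 2)*(u^2 + 5*u + 6) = u^2*(u - 5)*(u - 2)*(u + 2)*(u + 3)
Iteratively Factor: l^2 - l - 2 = (l + 1)*(l - 2)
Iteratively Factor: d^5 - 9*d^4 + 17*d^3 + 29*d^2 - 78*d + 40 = (d - 1)*(d^4 - 8*d^3 + 9*d^2 + 38*d - 40) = (d - 1)*(d + 2)*(d^3 - 10*d^2 + 29*d - 20) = (d - 5)*(d - 1)*(d + 2)*(d^2 - 5*d + 4) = (d - 5)*(d - 1)^2*(d + 2)*(d - 4)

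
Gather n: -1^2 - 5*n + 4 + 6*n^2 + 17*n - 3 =6*n^2 + 12*n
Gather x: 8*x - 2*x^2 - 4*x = -2*x^2 + 4*x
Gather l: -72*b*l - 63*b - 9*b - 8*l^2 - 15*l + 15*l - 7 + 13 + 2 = -72*b*l - 72*b - 8*l^2 + 8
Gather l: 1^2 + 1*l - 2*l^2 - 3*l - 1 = -2*l^2 - 2*l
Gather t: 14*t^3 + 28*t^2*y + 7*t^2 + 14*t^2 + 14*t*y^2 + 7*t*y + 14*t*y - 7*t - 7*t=14*t^3 + t^2*(28*y + 21) + t*(14*y^2 + 21*y - 14)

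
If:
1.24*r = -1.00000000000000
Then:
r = -0.81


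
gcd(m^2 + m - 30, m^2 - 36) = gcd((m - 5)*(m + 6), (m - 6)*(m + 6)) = m + 6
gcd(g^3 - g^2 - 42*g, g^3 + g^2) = g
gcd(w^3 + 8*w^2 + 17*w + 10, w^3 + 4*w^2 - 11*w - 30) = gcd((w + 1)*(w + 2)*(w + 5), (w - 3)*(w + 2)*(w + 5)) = w^2 + 7*w + 10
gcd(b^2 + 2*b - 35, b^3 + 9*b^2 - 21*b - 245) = b^2 + 2*b - 35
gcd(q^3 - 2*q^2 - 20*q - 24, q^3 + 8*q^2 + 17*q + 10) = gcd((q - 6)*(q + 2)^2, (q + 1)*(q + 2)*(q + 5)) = q + 2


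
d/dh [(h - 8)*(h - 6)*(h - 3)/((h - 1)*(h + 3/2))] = 4*(h^4 + h^3 - 103*h^2 + 339*h - 63)/(4*h^4 + 4*h^3 - 11*h^2 - 6*h + 9)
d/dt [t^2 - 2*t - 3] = 2*t - 2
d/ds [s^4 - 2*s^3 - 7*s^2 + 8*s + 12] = 4*s^3 - 6*s^2 - 14*s + 8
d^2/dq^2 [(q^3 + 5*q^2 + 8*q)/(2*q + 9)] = 2*(4*q^3 + 54*q^2 + 243*q + 261)/(8*q^3 + 108*q^2 + 486*q + 729)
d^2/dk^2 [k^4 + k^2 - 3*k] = 12*k^2 + 2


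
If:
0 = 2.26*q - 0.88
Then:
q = 0.39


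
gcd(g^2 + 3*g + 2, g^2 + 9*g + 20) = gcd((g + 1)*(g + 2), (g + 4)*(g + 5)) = 1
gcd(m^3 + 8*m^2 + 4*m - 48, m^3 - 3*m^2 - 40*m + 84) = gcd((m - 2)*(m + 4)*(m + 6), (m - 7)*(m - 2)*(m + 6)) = m^2 + 4*m - 12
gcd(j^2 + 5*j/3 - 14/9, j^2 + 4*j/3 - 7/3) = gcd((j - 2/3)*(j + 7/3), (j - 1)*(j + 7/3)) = j + 7/3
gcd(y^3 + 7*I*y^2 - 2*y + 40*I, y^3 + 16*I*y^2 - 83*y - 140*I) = y^2 + 9*I*y - 20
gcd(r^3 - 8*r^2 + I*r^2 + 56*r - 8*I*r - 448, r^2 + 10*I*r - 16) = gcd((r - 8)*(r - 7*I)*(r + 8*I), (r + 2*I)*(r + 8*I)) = r + 8*I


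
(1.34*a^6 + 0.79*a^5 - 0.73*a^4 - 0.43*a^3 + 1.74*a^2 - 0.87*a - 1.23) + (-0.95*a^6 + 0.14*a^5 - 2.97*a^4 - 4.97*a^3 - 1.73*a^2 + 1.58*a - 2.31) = 0.39*a^6 + 0.93*a^5 - 3.7*a^4 - 5.4*a^3 + 0.01*a^2 + 0.71*a - 3.54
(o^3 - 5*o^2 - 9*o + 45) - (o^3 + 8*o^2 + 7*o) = -13*o^2 - 16*o + 45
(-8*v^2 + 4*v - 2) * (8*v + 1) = -64*v^3 + 24*v^2 - 12*v - 2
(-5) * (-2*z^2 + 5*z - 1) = 10*z^2 - 25*z + 5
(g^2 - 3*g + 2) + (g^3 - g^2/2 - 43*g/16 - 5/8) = g^3 + g^2/2 - 91*g/16 + 11/8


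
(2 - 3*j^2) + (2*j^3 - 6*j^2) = 2*j^3 - 9*j^2 + 2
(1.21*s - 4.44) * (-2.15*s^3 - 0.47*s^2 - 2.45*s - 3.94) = -2.6015*s^4 + 8.9773*s^3 - 0.8777*s^2 + 6.1106*s + 17.4936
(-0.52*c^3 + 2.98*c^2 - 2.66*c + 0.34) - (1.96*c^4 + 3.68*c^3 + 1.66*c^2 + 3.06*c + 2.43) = -1.96*c^4 - 4.2*c^3 + 1.32*c^2 - 5.72*c - 2.09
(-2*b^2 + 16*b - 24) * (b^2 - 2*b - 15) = -2*b^4 + 20*b^3 - 26*b^2 - 192*b + 360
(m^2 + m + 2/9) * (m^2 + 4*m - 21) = m^4 + 5*m^3 - 151*m^2/9 - 181*m/9 - 14/3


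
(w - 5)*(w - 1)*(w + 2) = w^3 - 4*w^2 - 7*w + 10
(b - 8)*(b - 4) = b^2 - 12*b + 32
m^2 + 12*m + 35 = (m + 5)*(m + 7)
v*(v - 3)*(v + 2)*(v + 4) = v^4 + 3*v^3 - 10*v^2 - 24*v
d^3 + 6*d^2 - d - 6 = (d - 1)*(d + 1)*(d + 6)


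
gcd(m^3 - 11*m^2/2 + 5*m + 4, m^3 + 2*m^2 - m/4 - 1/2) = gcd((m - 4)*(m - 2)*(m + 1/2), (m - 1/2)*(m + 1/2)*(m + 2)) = m + 1/2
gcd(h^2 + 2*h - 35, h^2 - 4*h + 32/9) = 1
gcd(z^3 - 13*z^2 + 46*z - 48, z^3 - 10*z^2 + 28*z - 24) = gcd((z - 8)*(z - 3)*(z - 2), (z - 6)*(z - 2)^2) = z - 2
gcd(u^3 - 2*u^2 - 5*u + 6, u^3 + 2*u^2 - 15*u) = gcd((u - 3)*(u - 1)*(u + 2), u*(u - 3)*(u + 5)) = u - 3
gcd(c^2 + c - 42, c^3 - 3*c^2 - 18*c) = c - 6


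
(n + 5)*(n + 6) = n^2 + 11*n + 30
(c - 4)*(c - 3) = c^2 - 7*c + 12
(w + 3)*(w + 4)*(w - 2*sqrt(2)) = w^3 - 2*sqrt(2)*w^2 + 7*w^2 - 14*sqrt(2)*w + 12*w - 24*sqrt(2)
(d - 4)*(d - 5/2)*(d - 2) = d^3 - 17*d^2/2 + 23*d - 20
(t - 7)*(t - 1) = t^2 - 8*t + 7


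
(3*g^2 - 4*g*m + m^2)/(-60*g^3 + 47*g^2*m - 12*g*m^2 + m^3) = (-g + m)/(20*g^2 - 9*g*m + m^2)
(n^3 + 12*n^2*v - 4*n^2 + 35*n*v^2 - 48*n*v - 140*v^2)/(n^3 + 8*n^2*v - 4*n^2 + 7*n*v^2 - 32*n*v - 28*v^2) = (n + 5*v)/(n + v)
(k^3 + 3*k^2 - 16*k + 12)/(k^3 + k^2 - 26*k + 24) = (k - 2)/(k - 4)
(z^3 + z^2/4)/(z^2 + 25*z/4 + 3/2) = z^2/(z + 6)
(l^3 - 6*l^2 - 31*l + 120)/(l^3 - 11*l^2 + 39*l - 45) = (l^2 - 3*l - 40)/(l^2 - 8*l + 15)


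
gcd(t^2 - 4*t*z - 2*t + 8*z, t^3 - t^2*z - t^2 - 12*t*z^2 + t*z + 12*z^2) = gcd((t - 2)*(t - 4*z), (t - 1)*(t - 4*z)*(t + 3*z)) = -t + 4*z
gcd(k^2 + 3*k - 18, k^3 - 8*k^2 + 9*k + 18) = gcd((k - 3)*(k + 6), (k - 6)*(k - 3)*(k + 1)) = k - 3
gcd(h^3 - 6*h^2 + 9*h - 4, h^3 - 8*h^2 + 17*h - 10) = h - 1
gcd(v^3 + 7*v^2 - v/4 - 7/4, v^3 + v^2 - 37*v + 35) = v + 7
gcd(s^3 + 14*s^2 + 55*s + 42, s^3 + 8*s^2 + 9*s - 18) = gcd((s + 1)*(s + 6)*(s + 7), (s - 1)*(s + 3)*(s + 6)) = s + 6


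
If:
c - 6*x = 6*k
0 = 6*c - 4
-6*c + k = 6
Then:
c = 2/3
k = 10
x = -89/9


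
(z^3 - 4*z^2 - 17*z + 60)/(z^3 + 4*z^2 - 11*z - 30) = (z^2 - z - 20)/(z^2 + 7*z + 10)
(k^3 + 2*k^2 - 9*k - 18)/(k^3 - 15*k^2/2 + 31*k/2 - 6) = 2*(k^2 + 5*k + 6)/(2*k^2 - 9*k + 4)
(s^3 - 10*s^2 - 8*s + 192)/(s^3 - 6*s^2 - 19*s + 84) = (s^2 - 14*s + 48)/(s^2 - 10*s + 21)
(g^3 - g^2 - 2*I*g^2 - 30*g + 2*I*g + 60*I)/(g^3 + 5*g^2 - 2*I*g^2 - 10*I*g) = (g - 6)/g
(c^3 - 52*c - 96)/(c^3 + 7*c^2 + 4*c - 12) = (c - 8)/(c - 1)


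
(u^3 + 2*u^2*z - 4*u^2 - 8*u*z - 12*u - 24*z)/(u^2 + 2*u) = u + 2*z - 6 - 12*z/u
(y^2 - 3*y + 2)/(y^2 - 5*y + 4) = (y - 2)/(y - 4)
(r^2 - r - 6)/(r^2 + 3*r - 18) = (r + 2)/(r + 6)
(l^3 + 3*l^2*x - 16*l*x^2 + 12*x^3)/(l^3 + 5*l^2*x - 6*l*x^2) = (l - 2*x)/l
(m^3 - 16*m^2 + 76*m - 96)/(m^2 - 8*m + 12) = m - 8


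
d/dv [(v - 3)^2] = 2*v - 6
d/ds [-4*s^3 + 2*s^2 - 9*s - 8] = -12*s^2 + 4*s - 9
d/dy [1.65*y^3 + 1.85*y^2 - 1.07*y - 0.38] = 4.95*y^2 + 3.7*y - 1.07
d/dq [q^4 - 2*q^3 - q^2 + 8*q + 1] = 4*q^3 - 6*q^2 - 2*q + 8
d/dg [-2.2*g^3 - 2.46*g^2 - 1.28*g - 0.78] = -6.6*g^2 - 4.92*g - 1.28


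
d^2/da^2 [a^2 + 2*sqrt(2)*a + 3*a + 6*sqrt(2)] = 2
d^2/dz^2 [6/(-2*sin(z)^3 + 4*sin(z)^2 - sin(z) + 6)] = 6*(36*sin(z)^6 - 88*sin(z)^5 + 20*sin(z)^4 + 224*sin(z)^3 - 203*sin(z)^2 - 42*sin(z) + 46)/(2*sin(z)^3 - 4*sin(z)^2 + sin(z) - 6)^3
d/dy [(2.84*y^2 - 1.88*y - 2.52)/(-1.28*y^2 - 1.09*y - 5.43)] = (-5.502*y^2 - 37.2936*y + 7.4616)/(1.6384*y^4 + 2.7904*y^3 + 15.0889*y^2 + 11.8374*y + 29.4849)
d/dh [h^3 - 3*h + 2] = 3*h^2 - 3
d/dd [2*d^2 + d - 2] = 4*d + 1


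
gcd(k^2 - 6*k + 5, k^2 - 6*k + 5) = k^2 - 6*k + 5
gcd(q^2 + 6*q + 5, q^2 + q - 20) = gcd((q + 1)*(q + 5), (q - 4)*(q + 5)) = q + 5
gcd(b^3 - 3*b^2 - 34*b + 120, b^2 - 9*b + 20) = b^2 - 9*b + 20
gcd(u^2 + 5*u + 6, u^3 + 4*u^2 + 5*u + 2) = u + 2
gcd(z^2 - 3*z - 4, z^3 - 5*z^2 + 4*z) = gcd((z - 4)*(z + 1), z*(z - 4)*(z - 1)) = z - 4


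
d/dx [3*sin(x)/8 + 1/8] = 3*cos(x)/8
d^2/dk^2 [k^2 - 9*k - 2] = 2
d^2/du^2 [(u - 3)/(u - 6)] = 6/(u - 6)^3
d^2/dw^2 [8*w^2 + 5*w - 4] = 16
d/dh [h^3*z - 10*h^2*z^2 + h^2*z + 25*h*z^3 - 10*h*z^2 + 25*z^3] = z*(3*h^2 - 20*h*z + 2*h + 25*z^2 - 10*z)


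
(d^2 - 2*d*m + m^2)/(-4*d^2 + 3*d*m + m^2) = (-d + m)/(4*d + m)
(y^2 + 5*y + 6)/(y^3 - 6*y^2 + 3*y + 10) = (y^2 + 5*y + 6)/(y^3 - 6*y^2 + 3*y + 10)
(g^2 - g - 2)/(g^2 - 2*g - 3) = (g - 2)/(g - 3)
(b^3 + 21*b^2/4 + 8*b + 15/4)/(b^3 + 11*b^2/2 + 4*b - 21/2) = (4*b^2 + 9*b + 5)/(2*(2*b^2 + 5*b - 7))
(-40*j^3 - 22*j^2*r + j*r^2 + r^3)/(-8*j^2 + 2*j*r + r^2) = (-10*j^2 - 3*j*r + r^2)/(-2*j + r)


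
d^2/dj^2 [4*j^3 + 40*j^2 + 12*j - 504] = 24*j + 80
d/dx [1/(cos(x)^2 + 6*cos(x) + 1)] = 2*(cos(x) + 3)*sin(x)/(cos(x)^2 + 6*cos(x) + 1)^2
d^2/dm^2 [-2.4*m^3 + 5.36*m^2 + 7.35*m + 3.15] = 10.72 - 14.4*m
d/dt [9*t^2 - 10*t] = 18*t - 10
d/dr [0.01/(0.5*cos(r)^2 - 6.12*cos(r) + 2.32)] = (0.01*cos(r) - 0.0612)*sin(r)/(0.5*cos(r)^2 - 6.12*cos(r) + 2.32)^2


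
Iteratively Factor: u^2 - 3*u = (u)*(u - 3)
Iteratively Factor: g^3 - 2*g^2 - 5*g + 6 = (g - 3)*(g^2 + g - 2) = (g - 3)*(g + 2)*(g - 1)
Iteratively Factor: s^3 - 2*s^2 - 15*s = (s + 3)*(s^2 - 5*s) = s*(s + 3)*(s - 5)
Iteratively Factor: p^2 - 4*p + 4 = (p - 2)*(p - 2)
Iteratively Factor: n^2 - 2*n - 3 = (n + 1)*(n - 3)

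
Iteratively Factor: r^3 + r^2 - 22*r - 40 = (r + 2)*(r^2 - r - 20) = (r + 2)*(r + 4)*(r - 5)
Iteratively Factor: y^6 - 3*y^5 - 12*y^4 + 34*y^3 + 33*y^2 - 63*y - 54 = (y + 1)*(y^5 - 4*y^4 - 8*y^3 + 42*y^2 - 9*y - 54) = (y - 3)*(y + 1)*(y^4 - y^3 - 11*y^2 + 9*y + 18) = (y - 3)^2*(y + 1)*(y^3 + 2*y^2 - 5*y - 6) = (y - 3)^2*(y + 1)*(y + 3)*(y^2 - y - 2) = (y - 3)^2*(y + 1)^2*(y + 3)*(y - 2)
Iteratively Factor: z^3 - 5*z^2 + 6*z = (z - 2)*(z^2 - 3*z) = z*(z - 2)*(z - 3)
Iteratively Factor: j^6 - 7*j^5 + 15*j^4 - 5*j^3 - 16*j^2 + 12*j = (j)*(j^5 - 7*j^4 + 15*j^3 - 5*j^2 - 16*j + 12) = j*(j - 2)*(j^4 - 5*j^3 + 5*j^2 + 5*j - 6) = j*(j - 2)*(j - 1)*(j^3 - 4*j^2 + j + 6) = j*(j - 2)*(j - 1)*(j + 1)*(j^2 - 5*j + 6) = j*(j - 2)^2*(j - 1)*(j + 1)*(j - 3)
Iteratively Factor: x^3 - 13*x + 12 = (x + 4)*(x^2 - 4*x + 3) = (x - 3)*(x + 4)*(x - 1)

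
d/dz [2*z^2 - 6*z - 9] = 4*z - 6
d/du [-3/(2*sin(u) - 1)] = 6*cos(u)/(2*sin(u) - 1)^2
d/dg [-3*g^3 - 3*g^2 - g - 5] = -9*g^2 - 6*g - 1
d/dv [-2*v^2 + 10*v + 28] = 10 - 4*v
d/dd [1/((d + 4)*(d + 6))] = 2*(-d - 5)/(d^4 + 20*d^3 + 148*d^2 + 480*d + 576)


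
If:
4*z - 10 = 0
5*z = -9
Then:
No Solution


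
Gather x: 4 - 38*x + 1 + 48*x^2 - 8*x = 48*x^2 - 46*x + 5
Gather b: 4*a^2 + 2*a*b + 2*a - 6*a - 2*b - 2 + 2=4*a^2 - 4*a + b*(2*a - 2)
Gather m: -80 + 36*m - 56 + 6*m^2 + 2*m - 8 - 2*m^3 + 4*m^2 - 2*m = -2*m^3 + 10*m^2 + 36*m - 144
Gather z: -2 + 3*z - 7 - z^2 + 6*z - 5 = -z^2 + 9*z - 14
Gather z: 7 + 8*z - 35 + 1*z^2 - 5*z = z^2 + 3*z - 28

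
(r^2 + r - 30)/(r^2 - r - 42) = (r - 5)/(r - 7)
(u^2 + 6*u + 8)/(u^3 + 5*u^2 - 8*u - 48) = (u + 2)/(u^2 + u - 12)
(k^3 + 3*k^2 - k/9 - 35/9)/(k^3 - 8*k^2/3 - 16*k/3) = (-9*k^3 - 27*k^2 + k + 35)/(3*k*(-3*k^2 + 8*k + 16))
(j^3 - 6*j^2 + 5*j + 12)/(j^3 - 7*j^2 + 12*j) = (j + 1)/j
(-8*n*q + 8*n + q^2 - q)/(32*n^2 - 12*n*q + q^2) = (q - 1)/(-4*n + q)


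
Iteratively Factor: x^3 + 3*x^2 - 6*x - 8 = (x + 4)*(x^2 - x - 2) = (x - 2)*(x + 4)*(x + 1)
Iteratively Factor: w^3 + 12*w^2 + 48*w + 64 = (w + 4)*(w^2 + 8*w + 16) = (w + 4)^2*(w + 4)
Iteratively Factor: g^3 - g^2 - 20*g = (g)*(g^2 - g - 20) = g*(g + 4)*(g - 5)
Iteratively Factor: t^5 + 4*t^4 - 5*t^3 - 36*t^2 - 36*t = (t + 3)*(t^4 + t^3 - 8*t^2 - 12*t) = (t + 2)*(t + 3)*(t^3 - t^2 - 6*t) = t*(t + 2)*(t + 3)*(t^2 - t - 6) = t*(t + 2)^2*(t + 3)*(t - 3)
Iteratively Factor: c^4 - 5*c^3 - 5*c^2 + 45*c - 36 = (c - 1)*(c^3 - 4*c^2 - 9*c + 36) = (c - 4)*(c - 1)*(c^2 - 9) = (c - 4)*(c - 1)*(c + 3)*(c - 3)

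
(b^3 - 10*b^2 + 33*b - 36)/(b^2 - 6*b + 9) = b - 4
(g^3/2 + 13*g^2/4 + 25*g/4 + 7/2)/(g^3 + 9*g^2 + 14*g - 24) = (2*g^3 + 13*g^2 + 25*g + 14)/(4*(g^3 + 9*g^2 + 14*g - 24))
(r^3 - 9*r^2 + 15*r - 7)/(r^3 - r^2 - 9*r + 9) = (r^2 - 8*r + 7)/(r^2 - 9)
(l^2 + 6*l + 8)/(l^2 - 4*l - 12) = (l + 4)/(l - 6)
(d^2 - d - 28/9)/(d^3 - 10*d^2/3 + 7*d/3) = (d + 4/3)/(d*(d - 1))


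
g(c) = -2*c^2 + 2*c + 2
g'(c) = 2 - 4*c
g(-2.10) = -11.02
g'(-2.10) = 10.40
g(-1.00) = -2.00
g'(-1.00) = 6.00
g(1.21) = 1.49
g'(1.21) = -2.84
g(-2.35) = -13.74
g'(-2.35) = 11.40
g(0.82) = 2.30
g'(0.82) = -1.28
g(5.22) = -42.06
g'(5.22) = -18.88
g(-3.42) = -28.23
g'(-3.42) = 15.68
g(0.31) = 2.43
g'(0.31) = 0.76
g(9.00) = -142.00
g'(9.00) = -34.00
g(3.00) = -10.00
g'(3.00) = -10.00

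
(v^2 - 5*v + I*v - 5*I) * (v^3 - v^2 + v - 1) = v^5 - 6*v^4 + I*v^4 + 6*v^3 - 6*I*v^3 - 6*v^2 + 6*I*v^2 + 5*v - 6*I*v + 5*I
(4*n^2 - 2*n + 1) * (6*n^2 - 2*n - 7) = 24*n^4 - 20*n^3 - 18*n^2 + 12*n - 7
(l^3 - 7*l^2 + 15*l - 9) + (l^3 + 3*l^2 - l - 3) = 2*l^3 - 4*l^2 + 14*l - 12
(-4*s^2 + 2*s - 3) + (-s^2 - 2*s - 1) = -5*s^2 - 4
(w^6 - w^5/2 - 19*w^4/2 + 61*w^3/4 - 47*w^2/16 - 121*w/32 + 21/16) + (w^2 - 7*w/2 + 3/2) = w^6 - w^5/2 - 19*w^4/2 + 61*w^3/4 - 31*w^2/16 - 233*w/32 + 45/16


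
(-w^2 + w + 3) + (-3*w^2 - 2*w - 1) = -4*w^2 - w + 2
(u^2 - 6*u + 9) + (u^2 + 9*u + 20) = 2*u^2 + 3*u + 29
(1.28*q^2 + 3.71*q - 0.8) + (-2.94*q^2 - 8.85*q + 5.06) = -1.66*q^2 - 5.14*q + 4.26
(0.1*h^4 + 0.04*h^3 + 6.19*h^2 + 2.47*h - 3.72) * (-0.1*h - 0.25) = -0.01*h^5 - 0.029*h^4 - 0.629*h^3 - 1.7945*h^2 - 0.2455*h + 0.93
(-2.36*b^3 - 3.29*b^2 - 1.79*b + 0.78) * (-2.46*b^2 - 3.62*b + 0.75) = 5.8056*b^5 + 16.6366*b^4 + 14.5432*b^3 + 2.0935*b^2 - 4.1661*b + 0.585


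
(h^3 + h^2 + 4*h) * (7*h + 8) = 7*h^4 + 15*h^3 + 36*h^2 + 32*h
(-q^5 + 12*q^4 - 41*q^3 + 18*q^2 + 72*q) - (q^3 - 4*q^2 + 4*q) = -q^5 + 12*q^4 - 42*q^3 + 22*q^2 + 68*q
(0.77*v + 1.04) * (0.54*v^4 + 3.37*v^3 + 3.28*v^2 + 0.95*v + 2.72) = 0.4158*v^5 + 3.1565*v^4 + 6.0304*v^3 + 4.1427*v^2 + 3.0824*v + 2.8288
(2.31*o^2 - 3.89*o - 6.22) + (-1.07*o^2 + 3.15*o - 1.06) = 1.24*o^2 - 0.74*o - 7.28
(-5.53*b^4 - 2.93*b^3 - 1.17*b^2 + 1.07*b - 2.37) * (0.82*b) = -4.5346*b^5 - 2.4026*b^4 - 0.9594*b^3 + 0.8774*b^2 - 1.9434*b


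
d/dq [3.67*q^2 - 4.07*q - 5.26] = 7.34*q - 4.07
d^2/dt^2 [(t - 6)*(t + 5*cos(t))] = (30 - 5*t)*cos(t) - 10*sin(t) + 2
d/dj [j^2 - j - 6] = 2*j - 1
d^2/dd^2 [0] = 0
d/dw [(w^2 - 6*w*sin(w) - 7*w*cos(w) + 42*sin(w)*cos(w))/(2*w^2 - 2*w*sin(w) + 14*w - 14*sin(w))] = ((w^2 - 6*w*sin(w) - 7*w*cos(w) + 21*sin(2*w))*(w*cos(w) - 2*w + sin(w) + 7*cos(w) - 7) + (w^2 - w*sin(w) + 7*w - 7*sin(w))*(7*w*sin(w) - 6*w*cos(w) + 2*w - 6*sin(w) - 7*cos(w) + 42*cos(2*w)))/(2*(w + 7)^2*(w - sin(w))^2)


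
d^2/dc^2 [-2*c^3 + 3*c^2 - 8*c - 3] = 6 - 12*c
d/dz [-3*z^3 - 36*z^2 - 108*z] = -9*z^2 - 72*z - 108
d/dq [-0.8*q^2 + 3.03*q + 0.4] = 3.03 - 1.6*q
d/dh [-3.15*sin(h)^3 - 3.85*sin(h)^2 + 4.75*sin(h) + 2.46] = (-9.45*sin(h)^2 - 7.7*sin(h) + 4.75)*cos(h)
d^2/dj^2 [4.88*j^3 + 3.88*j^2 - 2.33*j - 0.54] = 29.28*j + 7.76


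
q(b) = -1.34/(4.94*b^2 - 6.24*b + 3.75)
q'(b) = -1.34*(6.24 - 9.88*b)/(4.94*b^2 - 6.24*b + 3.75)^2 = (13.2392*b - 8.3616)/(4.94*b^2 - 6.24*b + 3.75)^2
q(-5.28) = -0.01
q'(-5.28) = -0.00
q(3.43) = -0.03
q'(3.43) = 0.02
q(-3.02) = -0.02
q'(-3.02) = -0.01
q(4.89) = -0.01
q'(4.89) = 0.01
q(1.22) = -0.38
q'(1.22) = 0.64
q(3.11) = -0.04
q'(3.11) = 0.03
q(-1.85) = -0.04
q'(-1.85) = -0.03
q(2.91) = -0.05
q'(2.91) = 0.04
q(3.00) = -0.05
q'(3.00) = 0.04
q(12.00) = -0.00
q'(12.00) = 0.00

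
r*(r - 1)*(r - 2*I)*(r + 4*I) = r^4 - r^3 + 2*I*r^3 + 8*r^2 - 2*I*r^2 - 8*r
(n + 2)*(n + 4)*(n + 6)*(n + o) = n^4 + n^3*o + 12*n^3 + 12*n^2*o + 44*n^2 + 44*n*o + 48*n + 48*o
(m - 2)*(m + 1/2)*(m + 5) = m^3 + 7*m^2/2 - 17*m/2 - 5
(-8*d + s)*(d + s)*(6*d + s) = -48*d^3 - 50*d^2*s - d*s^2 + s^3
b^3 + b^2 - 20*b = b*(b - 4)*(b + 5)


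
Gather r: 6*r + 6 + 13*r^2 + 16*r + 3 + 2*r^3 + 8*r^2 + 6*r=2*r^3 + 21*r^2 + 28*r + 9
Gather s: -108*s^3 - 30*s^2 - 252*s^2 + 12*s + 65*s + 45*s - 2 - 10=-108*s^3 - 282*s^2 + 122*s - 12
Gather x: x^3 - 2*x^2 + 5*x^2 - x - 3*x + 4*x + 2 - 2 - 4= x^3 + 3*x^2 - 4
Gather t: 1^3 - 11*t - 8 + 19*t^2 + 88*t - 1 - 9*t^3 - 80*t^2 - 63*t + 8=-9*t^3 - 61*t^2 + 14*t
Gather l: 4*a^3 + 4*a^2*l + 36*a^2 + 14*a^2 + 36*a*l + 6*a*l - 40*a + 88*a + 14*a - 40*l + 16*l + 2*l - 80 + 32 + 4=4*a^3 + 50*a^2 + 62*a + l*(4*a^2 + 42*a - 22) - 44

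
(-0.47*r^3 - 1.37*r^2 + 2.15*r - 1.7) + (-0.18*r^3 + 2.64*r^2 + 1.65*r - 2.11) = -0.65*r^3 + 1.27*r^2 + 3.8*r - 3.81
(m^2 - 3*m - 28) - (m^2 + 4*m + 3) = -7*m - 31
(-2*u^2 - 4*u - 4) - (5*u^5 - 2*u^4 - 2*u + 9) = -5*u^5 + 2*u^4 - 2*u^2 - 2*u - 13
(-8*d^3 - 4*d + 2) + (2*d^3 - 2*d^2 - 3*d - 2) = -6*d^3 - 2*d^2 - 7*d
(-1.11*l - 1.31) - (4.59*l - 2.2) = 0.89 - 5.7*l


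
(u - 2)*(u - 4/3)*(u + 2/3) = u^3 - 8*u^2/3 + 4*u/9 + 16/9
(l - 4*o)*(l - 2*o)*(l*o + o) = l^3*o - 6*l^2*o^2 + l^2*o + 8*l*o^3 - 6*l*o^2 + 8*o^3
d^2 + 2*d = d*(d + 2)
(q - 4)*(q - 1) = q^2 - 5*q + 4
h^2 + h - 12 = (h - 3)*(h + 4)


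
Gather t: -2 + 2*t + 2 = 2*t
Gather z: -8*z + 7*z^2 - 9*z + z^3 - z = z^3 + 7*z^2 - 18*z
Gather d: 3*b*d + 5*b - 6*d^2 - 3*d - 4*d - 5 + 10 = 5*b - 6*d^2 + d*(3*b - 7) + 5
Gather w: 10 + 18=28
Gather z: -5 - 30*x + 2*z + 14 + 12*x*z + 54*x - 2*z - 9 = 12*x*z + 24*x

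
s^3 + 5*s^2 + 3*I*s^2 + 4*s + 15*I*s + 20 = (s + 5)*(s - I)*(s + 4*I)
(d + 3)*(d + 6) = d^2 + 9*d + 18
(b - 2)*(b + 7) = b^2 + 5*b - 14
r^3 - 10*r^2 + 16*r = r*(r - 8)*(r - 2)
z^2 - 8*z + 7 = (z - 7)*(z - 1)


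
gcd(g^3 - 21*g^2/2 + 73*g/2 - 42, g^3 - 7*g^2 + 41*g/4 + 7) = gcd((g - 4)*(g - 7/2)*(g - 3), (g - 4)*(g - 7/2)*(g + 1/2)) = g^2 - 15*g/2 + 14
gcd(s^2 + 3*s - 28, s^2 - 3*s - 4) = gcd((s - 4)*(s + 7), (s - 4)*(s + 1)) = s - 4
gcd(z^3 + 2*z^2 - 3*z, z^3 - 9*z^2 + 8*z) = z^2 - z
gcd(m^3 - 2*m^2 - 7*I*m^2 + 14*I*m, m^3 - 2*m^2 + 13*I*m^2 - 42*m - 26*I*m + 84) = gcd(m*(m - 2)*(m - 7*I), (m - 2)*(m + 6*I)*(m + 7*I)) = m - 2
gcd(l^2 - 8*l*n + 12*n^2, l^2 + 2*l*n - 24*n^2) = 1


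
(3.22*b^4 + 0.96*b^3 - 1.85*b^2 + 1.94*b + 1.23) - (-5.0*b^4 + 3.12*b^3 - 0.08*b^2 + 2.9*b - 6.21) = 8.22*b^4 - 2.16*b^3 - 1.77*b^2 - 0.96*b + 7.44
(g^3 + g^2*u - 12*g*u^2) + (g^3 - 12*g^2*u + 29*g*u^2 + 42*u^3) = 2*g^3 - 11*g^2*u + 17*g*u^2 + 42*u^3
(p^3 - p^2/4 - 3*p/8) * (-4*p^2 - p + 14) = -4*p^5 + 63*p^3/4 - 25*p^2/8 - 21*p/4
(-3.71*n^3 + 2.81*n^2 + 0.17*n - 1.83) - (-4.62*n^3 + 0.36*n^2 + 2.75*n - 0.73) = 0.91*n^3 + 2.45*n^2 - 2.58*n - 1.1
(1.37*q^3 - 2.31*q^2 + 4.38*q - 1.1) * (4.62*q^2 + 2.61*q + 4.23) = 6.3294*q^5 - 7.0965*q^4 + 20.0016*q^3 - 3.4215*q^2 + 15.6564*q - 4.653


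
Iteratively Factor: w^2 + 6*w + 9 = (w + 3)*(w + 3)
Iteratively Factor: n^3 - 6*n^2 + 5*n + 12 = (n - 3)*(n^2 - 3*n - 4) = (n - 3)*(n + 1)*(n - 4)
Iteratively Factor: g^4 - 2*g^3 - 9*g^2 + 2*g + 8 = (g + 1)*(g^3 - 3*g^2 - 6*g + 8) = (g + 1)*(g + 2)*(g^2 - 5*g + 4) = (g - 1)*(g + 1)*(g + 2)*(g - 4)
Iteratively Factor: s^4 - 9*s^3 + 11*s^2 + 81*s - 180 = (s - 5)*(s^3 - 4*s^2 - 9*s + 36) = (s - 5)*(s + 3)*(s^2 - 7*s + 12) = (s - 5)*(s - 3)*(s + 3)*(s - 4)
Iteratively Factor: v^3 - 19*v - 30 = (v + 2)*(v^2 - 2*v - 15) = (v - 5)*(v + 2)*(v + 3)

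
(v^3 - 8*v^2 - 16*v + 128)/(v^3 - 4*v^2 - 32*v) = (v - 4)/v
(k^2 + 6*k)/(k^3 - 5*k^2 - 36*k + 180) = k/(k^2 - 11*k + 30)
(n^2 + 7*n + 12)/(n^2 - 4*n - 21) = (n + 4)/(n - 7)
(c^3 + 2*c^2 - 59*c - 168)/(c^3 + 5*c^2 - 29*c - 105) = (c - 8)/(c - 5)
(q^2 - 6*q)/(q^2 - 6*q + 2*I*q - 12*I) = q/(q + 2*I)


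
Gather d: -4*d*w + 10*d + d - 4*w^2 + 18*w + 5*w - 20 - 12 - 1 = d*(11 - 4*w) - 4*w^2 + 23*w - 33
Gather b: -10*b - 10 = -10*b - 10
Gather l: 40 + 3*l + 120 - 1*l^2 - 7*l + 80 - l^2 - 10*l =-2*l^2 - 14*l + 240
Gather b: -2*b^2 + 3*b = -2*b^2 + 3*b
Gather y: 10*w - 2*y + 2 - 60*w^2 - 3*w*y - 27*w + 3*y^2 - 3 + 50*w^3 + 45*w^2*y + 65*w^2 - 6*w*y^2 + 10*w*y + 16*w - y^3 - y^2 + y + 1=50*w^3 + 5*w^2 - w - y^3 + y^2*(2 - 6*w) + y*(45*w^2 + 7*w - 1)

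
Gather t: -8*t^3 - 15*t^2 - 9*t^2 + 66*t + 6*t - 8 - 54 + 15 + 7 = -8*t^3 - 24*t^2 + 72*t - 40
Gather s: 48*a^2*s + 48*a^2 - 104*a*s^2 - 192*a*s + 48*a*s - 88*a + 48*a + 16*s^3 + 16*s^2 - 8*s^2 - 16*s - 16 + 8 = 48*a^2 - 40*a + 16*s^3 + s^2*(8 - 104*a) + s*(48*a^2 - 144*a - 16) - 8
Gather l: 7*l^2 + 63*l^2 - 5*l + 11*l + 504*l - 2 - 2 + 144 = 70*l^2 + 510*l + 140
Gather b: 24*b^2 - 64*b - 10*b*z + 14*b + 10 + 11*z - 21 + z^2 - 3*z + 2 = 24*b^2 + b*(-10*z - 50) + z^2 + 8*z - 9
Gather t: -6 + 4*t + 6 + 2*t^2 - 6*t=2*t^2 - 2*t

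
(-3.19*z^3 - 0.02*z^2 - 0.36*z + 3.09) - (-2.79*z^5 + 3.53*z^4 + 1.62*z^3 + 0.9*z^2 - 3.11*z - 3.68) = 2.79*z^5 - 3.53*z^4 - 4.81*z^3 - 0.92*z^2 + 2.75*z + 6.77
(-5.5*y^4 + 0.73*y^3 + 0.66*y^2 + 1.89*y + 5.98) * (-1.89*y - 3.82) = 10.395*y^5 + 19.6303*y^4 - 4.036*y^3 - 6.0933*y^2 - 18.522*y - 22.8436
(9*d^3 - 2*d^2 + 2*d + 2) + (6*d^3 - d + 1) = 15*d^3 - 2*d^2 + d + 3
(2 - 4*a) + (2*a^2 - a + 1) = 2*a^2 - 5*a + 3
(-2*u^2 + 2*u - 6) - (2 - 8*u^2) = 6*u^2 + 2*u - 8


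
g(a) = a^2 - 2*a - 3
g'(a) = 2*a - 2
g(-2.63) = 9.18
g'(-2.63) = -7.26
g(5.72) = 18.28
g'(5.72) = 9.44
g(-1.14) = 0.58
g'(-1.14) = -4.28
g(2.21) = -2.54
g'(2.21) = 2.42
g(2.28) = -2.36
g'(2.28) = 2.56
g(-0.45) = -1.90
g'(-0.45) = -2.90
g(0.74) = -3.93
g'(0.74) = -0.52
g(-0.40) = -2.04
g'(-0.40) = -2.80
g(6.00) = 21.00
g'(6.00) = 10.00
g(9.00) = 60.00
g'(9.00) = 16.00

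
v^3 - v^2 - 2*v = v*(v - 2)*(v + 1)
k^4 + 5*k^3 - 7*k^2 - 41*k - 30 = (k - 3)*(k + 1)*(k + 2)*(k + 5)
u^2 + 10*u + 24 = (u + 4)*(u + 6)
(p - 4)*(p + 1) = p^2 - 3*p - 4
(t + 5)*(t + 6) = t^2 + 11*t + 30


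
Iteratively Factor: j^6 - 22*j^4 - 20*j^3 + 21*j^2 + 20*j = (j - 1)*(j^5 + j^4 - 21*j^3 - 41*j^2 - 20*j) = (j - 1)*(j + 1)*(j^4 - 21*j^2 - 20*j) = (j - 1)*(j + 1)^2*(j^3 - j^2 - 20*j) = j*(j - 1)*(j + 1)^2*(j^2 - j - 20) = j*(j - 5)*(j - 1)*(j + 1)^2*(j + 4)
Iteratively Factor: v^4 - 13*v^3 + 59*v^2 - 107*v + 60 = (v - 5)*(v^3 - 8*v^2 + 19*v - 12) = (v - 5)*(v - 1)*(v^2 - 7*v + 12) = (v - 5)*(v - 4)*(v - 1)*(v - 3)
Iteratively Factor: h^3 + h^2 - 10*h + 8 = (h + 4)*(h^2 - 3*h + 2) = (h - 2)*(h + 4)*(h - 1)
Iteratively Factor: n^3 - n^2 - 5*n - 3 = (n + 1)*(n^2 - 2*n - 3) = (n + 1)^2*(n - 3)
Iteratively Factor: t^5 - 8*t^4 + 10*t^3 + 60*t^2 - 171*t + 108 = (t - 1)*(t^4 - 7*t^3 + 3*t^2 + 63*t - 108) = (t - 3)*(t - 1)*(t^3 - 4*t^2 - 9*t + 36) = (t - 4)*(t - 3)*(t - 1)*(t^2 - 9) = (t - 4)*(t - 3)*(t - 1)*(t + 3)*(t - 3)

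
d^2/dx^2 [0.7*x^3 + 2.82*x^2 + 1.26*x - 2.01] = 4.2*x + 5.64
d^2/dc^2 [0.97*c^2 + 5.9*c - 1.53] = 1.94000000000000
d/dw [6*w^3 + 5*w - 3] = 18*w^2 + 5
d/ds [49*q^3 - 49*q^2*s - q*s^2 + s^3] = -49*q^2 - 2*q*s + 3*s^2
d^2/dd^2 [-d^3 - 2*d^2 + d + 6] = -6*d - 4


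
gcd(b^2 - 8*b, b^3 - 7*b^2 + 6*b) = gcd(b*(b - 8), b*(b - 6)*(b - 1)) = b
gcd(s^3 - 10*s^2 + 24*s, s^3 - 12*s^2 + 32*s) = s^2 - 4*s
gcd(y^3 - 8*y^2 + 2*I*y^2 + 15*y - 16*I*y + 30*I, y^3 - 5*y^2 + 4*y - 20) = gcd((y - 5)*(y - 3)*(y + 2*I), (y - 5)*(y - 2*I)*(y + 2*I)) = y^2 + y*(-5 + 2*I) - 10*I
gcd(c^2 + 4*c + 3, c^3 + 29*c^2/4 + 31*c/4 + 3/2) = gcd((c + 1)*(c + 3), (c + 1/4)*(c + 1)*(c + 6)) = c + 1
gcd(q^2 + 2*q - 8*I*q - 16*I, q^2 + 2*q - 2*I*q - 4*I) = q + 2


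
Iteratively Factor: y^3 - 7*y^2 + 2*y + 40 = (y + 2)*(y^2 - 9*y + 20) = (y - 4)*(y + 2)*(y - 5)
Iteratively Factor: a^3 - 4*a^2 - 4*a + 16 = (a + 2)*(a^2 - 6*a + 8) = (a - 2)*(a + 2)*(a - 4)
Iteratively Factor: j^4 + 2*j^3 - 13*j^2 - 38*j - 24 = (j + 2)*(j^3 - 13*j - 12) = (j + 1)*(j + 2)*(j^2 - j - 12) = (j - 4)*(j + 1)*(j + 2)*(j + 3)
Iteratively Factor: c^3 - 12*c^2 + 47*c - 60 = (c - 3)*(c^2 - 9*c + 20) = (c - 4)*(c - 3)*(c - 5)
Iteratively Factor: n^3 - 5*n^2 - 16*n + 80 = (n - 4)*(n^2 - n - 20) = (n - 5)*(n - 4)*(n + 4)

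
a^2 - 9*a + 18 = (a - 6)*(a - 3)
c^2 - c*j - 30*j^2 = (c - 6*j)*(c + 5*j)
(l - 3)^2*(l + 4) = l^3 - 2*l^2 - 15*l + 36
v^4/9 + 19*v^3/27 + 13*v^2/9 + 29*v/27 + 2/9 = (v/3 + 1/3)*(v/3 + 1)*(v + 1/3)*(v + 2)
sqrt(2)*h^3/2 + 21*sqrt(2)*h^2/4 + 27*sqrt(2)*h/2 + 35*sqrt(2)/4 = (h + 5/2)*(h + 7)*(sqrt(2)*h/2 + sqrt(2)/2)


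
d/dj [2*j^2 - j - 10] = 4*j - 1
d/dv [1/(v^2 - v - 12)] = (1 - 2*v)/(-v^2 + v + 12)^2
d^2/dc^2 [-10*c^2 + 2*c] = -20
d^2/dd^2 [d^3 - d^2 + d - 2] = 6*d - 2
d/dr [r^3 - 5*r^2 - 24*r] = 3*r^2 - 10*r - 24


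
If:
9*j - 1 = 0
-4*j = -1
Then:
No Solution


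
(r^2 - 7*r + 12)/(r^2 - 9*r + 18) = (r - 4)/(r - 6)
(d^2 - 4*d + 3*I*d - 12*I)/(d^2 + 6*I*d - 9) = (d - 4)/(d + 3*I)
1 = 1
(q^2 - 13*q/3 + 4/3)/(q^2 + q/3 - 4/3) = (3*q^2 - 13*q + 4)/(3*q^2 + q - 4)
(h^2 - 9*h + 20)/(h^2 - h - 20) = (h - 4)/(h + 4)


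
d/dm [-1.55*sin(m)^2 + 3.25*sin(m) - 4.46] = (3.25 - 3.1*sin(m))*cos(m)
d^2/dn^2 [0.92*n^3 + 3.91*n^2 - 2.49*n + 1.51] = 5.52*n + 7.82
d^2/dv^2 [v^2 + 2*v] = 2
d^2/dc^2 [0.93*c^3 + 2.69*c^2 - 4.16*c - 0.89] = 5.58*c + 5.38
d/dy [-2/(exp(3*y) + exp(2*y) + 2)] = (6*exp(y) + 4)*exp(2*y)/(exp(3*y) + exp(2*y) + 2)^2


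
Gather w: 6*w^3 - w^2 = 6*w^3 - w^2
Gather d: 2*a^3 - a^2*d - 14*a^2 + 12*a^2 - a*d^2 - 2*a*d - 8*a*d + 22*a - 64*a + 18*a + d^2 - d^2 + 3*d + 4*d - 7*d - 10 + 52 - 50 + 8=2*a^3 - 2*a^2 - a*d^2 - 24*a + d*(-a^2 - 10*a)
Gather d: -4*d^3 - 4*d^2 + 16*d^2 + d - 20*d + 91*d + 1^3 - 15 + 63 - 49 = -4*d^3 + 12*d^2 + 72*d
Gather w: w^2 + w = w^2 + w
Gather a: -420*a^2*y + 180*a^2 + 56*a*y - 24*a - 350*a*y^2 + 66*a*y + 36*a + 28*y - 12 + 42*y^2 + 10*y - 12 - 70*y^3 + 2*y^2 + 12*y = a^2*(180 - 420*y) + a*(-350*y^2 + 122*y + 12) - 70*y^3 + 44*y^2 + 50*y - 24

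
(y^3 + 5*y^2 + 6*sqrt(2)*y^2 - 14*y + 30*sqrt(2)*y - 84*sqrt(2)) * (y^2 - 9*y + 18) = y^5 - 4*y^4 + 6*sqrt(2)*y^4 - 41*y^3 - 24*sqrt(2)*y^3 - 246*sqrt(2)*y^2 + 216*y^2 - 252*y + 1296*sqrt(2)*y - 1512*sqrt(2)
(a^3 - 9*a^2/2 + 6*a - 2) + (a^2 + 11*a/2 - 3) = a^3 - 7*a^2/2 + 23*a/2 - 5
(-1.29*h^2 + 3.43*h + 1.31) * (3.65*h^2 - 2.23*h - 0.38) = -4.7085*h^4 + 15.3962*h^3 - 2.3772*h^2 - 4.2247*h - 0.4978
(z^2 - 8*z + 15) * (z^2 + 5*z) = z^4 - 3*z^3 - 25*z^2 + 75*z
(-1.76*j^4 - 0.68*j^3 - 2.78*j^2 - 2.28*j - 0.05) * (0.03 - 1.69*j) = 2.9744*j^5 + 1.0964*j^4 + 4.6778*j^3 + 3.7698*j^2 + 0.0161*j - 0.0015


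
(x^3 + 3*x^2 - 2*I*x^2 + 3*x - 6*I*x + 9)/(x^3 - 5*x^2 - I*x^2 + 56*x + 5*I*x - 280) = (x^3 + x^2*(3 - 2*I) + x*(3 - 6*I) + 9)/(x^3 + x^2*(-5 - I) + x*(56 + 5*I) - 280)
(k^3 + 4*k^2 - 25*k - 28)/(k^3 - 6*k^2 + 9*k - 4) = (k^2 + 8*k + 7)/(k^2 - 2*k + 1)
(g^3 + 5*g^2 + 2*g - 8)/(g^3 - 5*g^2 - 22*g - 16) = (g^2 + 3*g - 4)/(g^2 - 7*g - 8)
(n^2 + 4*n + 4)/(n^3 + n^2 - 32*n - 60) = (n + 2)/(n^2 - n - 30)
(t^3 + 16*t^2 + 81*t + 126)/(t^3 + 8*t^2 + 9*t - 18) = (t + 7)/(t - 1)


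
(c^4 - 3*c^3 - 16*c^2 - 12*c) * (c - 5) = c^5 - 8*c^4 - c^3 + 68*c^2 + 60*c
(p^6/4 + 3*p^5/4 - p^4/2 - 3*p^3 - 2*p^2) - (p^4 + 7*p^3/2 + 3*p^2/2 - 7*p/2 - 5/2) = p^6/4 + 3*p^5/4 - 3*p^4/2 - 13*p^3/2 - 7*p^2/2 + 7*p/2 + 5/2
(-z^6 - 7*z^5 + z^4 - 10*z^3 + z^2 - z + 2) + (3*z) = -z^6 - 7*z^5 + z^4 - 10*z^3 + z^2 + 2*z + 2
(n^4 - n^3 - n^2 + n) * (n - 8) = n^5 - 9*n^4 + 7*n^3 + 9*n^2 - 8*n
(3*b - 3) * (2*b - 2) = 6*b^2 - 12*b + 6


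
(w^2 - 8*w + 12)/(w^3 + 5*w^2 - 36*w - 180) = (w - 2)/(w^2 + 11*w + 30)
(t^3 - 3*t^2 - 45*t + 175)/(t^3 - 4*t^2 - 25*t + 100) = (t^2 + 2*t - 35)/(t^2 + t - 20)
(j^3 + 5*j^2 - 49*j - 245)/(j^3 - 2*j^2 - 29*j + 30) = (j^2 - 49)/(j^2 - 7*j + 6)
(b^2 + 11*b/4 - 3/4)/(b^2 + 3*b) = (b - 1/4)/b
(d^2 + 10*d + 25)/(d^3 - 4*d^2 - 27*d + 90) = (d + 5)/(d^2 - 9*d + 18)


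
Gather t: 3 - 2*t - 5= -2*t - 2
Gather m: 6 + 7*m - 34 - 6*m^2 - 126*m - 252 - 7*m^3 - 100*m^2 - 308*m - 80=-7*m^3 - 106*m^2 - 427*m - 360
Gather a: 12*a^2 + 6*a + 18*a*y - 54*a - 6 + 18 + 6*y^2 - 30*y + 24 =12*a^2 + a*(18*y - 48) + 6*y^2 - 30*y + 36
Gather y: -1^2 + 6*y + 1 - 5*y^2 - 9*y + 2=-5*y^2 - 3*y + 2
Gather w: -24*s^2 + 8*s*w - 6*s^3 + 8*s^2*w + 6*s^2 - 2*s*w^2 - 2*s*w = -6*s^3 - 18*s^2 - 2*s*w^2 + w*(8*s^2 + 6*s)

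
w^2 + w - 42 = (w - 6)*(w + 7)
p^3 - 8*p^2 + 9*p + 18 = (p - 6)*(p - 3)*(p + 1)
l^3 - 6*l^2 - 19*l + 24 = (l - 8)*(l - 1)*(l + 3)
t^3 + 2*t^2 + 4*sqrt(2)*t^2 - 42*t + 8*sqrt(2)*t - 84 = (t + 2)*(t - 3*sqrt(2))*(t + 7*sqrt(2))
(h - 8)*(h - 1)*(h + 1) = h^3 - 8*h^2 - h + 8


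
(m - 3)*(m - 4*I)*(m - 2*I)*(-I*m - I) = -I*m^4 - 6*m^3 + 2*I*m^3 + 12*m^2 + 11*I*m^2 + 18*m - 16*I*m - 24*I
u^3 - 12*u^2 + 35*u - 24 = (u - 8)*(u - 3)*(u - 1)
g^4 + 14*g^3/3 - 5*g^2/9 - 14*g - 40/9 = (g - 5/3)*(g + 1/3)*(g + 2)*(g + 4)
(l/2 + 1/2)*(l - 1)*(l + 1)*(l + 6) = l^4/2 + 7*l^3/2 + 5*l^2/2 - 7*l/2 - 3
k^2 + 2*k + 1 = (k + 1)^2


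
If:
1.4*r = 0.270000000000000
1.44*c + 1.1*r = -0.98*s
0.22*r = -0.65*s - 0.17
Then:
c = 0.08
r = 0.19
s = -0.33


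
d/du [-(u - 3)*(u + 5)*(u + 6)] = -3*u^2 - 16*u + 3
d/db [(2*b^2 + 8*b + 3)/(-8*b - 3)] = 4*b*(-4*b - 3)/(64*b^2 + 48*b + 9)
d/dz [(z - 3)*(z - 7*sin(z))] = z + (3 - z)*(7*cos(z) - 1) - 7*sin(z)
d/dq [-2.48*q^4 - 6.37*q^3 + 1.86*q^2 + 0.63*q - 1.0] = -9.92*q^3 - 19.11*q^2 + 3.72*q + 0.63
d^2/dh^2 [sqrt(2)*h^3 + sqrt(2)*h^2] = sqrt(2)*(6*h + 2)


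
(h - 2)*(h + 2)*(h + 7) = h^3 + 7*h^2 - 4*h - 28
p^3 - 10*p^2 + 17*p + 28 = (p - 7)*(p - 4)*(p + 1)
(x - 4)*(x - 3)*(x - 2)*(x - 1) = x^4 - 10*x^3 + 35*x^2 - 50*x + 24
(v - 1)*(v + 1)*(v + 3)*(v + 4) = v^4 + 7*v^3 + 11*v^2 - 7*v - 12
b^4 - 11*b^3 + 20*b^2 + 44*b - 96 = (b - 8)*(b - 3)*(b - 2)*(b + 2)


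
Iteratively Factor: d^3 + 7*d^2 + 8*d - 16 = (d + 4)*(d^2 + 3*d - 4) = (d + 4)^2*(d - 1)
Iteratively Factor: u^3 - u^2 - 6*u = (u - 3)*(u^2 + 2*u) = u*(u - 3)*(u + 2)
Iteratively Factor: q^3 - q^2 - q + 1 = (q - 1)*(q^2 - 1) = (q - 1)*(q + 1)*(q - 1)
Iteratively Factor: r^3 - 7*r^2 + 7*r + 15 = (r + 1)*(r^2 - 8*r + 15) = (r - 5)*(r + 1)*(r - 3)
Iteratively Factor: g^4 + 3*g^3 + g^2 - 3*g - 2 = (g - 1)*(g^3 + 4*g^2 + 5*g + 2) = (g - 1)*(g + 2)*(g^2 + 2*g + 1) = (g - 1)*(g + 1)*(g + 2)*(g + 1)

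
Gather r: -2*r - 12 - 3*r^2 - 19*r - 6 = -3*r^2 - 21*r - 18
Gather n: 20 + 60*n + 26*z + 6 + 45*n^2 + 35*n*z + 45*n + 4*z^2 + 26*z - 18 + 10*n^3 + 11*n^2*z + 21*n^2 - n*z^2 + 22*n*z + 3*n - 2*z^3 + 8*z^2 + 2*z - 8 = 10*n^3 + n^2*(11*z + 66) + n*(-z^2 + 57*z + 108) - 2*z^3 + 12*z^2 + 54*z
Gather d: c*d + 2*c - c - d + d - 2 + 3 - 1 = c*d + c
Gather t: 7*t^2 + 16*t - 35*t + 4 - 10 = 7*t^2 - 19*t - 6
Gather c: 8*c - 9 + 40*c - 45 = 48*c - 54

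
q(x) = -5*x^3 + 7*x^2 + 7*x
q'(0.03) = 7.41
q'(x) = -15*x^2 + 14*x + 7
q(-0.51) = -1.09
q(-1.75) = 35.98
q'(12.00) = -1985.00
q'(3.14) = -96.93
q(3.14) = -63.80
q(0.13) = 1.02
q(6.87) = -1242.75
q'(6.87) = -604.77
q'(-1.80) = -66.80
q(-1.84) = 41.97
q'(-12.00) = -2321.00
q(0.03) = 0.22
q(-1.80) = 39.24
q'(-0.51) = -4.04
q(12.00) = -7548.00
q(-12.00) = 9564.00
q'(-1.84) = -69.54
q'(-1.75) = -63.44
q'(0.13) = 8.57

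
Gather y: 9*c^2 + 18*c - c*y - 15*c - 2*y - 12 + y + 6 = 9*c^2 + 3*c + y*(-c - 1) - 6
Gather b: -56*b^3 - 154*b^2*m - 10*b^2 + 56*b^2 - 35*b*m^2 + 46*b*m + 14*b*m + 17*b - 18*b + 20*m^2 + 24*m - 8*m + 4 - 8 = -56*b^3 + b^2*(46 - 154*m) + b*(-35*m^2 + 60*m - 1) + 20*m^2 + 16*m - 4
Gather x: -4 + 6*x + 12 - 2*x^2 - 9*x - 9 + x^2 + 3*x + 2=1 - x^2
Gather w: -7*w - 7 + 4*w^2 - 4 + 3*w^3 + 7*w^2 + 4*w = 3*w^3 + 11*w^2 - 3*w - 11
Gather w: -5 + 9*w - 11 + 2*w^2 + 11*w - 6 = 2*w^2 + 20*w - 22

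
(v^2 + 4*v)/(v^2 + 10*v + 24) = v/(v + 6)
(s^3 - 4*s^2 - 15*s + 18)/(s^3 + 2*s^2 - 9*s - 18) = (s^2 - 7*s + 6)/(s^2 - s - 6)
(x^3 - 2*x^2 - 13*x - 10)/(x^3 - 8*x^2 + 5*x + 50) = (x + 1)/(x - 5)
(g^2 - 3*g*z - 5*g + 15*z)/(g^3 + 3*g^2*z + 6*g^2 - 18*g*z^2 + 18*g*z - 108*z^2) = (g - 5)/(g^2 + 6*g*z + 6*g + 36*z)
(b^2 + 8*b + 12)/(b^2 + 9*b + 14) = (b + 6)/(b + 7)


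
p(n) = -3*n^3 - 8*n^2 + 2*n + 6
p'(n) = -9*n^2 - 16*n + 2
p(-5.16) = 194.84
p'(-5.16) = -155.07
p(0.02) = 6.04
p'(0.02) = 1.68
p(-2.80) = 3.54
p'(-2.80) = -23.76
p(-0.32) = 4.64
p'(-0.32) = 6.20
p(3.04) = -146.14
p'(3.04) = -129.81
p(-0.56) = 2.90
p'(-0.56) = 8.14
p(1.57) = -22.19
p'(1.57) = -45.30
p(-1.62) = -5.48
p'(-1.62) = 4.30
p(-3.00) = 9.00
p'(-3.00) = -31.00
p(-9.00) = 1527.00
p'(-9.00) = -583.00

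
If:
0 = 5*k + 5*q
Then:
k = -q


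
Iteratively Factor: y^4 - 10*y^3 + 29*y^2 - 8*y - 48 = (y - 3)*(y^3 - 7*y^2 + 8*y + 16) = (y - 4)*(y - 3)*(y^2 - 3*y - 4) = (y - 4)^2*(y - 3)*(y + 1)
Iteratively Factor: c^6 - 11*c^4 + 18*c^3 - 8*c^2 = (c + 4)*(c^5 - 4*c^4 + 5*c^3 - 2*c^2) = c*(c + 4)*(c^4 - 4*c^3 + 5*c^2 - 2*c) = c*(c - 2)*(c + 4)*(c^3 - 2*c^2 + c) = c^2*(c - 2)*(c + 4)*(c^2 - 2*c + 1) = c^2*(c - 2)*(c - 1)*(c + 4)*(c - 1)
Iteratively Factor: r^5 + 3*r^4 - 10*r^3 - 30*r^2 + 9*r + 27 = (r + 3)*(r^4 - 10*r^2 + 9) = (r + 1)*(r + 3)*(r^3 - r^2 - 9*r + 9) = (r - 1)*(r + 1)*(r + 3)*(r^2 - 9) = (r - 3)*(r - 1)*(r + 1)*(r + 3)*(r + 3)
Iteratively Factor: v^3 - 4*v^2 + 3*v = (v)*(v^2 - 4*v + 3) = v*(v - 1)*(v - 3)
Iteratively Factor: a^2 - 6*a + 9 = (a - 3)*(a - 3)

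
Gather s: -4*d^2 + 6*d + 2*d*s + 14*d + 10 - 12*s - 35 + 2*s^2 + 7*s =-4*d^2 + 20*d + 2*s^2 + s*(2*d - 5) - 25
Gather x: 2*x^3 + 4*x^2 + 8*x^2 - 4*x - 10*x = 2*x^3 + 12*x^2 - 14*x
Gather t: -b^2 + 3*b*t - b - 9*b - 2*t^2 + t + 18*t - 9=-b^2 - 10*b - 2*t^2 + t*(3*b + 19) - 9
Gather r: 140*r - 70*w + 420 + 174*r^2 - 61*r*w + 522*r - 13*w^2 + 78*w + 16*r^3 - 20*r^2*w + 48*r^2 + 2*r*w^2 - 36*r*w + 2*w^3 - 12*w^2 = 16*r^3 + r^2*(222 - 20*w) + r*(2*w^2 - 97*w + 662) + 2*w^3 - 25*w^2 + 8*w + 420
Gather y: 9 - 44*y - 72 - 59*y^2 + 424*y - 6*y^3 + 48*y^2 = -6*y^3 - 11*y^2 + 380*y - 63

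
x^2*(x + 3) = x^3 + 3*x^2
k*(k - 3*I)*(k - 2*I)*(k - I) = k^4 - 6*I*k^3 - 11*k^2 + 6*I*k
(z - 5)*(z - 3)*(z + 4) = z^3 - 4*z^2 - 17*z + 60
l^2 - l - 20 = (l - 5)*(l + 4)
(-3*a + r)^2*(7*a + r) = 63*a^3 - 33*a^2*r + a*r^2 + r^3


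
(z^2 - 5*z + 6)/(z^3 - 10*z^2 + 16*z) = (z - 3)/(z*(z - 8))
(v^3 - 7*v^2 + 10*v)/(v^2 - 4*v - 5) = v*(v - 2)/(v + 1)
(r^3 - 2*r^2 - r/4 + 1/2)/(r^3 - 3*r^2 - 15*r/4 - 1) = (2*r^2 - 5*r + 2)/(2*r^2 - 7*r - 4)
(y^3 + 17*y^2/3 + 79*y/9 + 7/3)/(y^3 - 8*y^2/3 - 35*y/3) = (y^2 + 10*y/3 + 1)/(y*(y - 5))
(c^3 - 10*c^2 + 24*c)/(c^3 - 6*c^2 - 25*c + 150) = c*(c - 4)/(c^2 - 25)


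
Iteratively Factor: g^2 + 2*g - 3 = (g + 3)*(g - 1)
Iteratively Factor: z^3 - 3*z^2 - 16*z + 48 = (z - 4)*(z^2 + z - 12) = (z - 4)*(z - 3)*(z + 4)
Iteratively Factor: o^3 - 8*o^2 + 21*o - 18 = (o - 2)*(o^2 - 6*o + 9) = (o - 3)*(o - 2)*(o - 3)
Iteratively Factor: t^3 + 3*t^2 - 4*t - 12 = (t - 2)*(t^2 + 5*t + 6) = (t - 2)*(t + 2)*(t + 3)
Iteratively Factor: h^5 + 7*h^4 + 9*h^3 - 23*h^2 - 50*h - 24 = (h + 4)*(h^4 + 3*h^3 - 3*h^2 - 11*h - 6) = (h + 1)*(h + 4)*(h^3 + 2*h^2 - 5*h - 6) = (h + 1)^2*(h + 4)*(h^2 + h - 6) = (h - 2)*(h + 1)^2*(h + 4)*(h + 3)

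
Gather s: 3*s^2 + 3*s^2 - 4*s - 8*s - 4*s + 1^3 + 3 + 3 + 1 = 6*s^2 - 16*s + 8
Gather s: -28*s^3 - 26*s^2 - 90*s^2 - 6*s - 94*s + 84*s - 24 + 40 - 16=-28*s^3 - 116*s^2 - 16*s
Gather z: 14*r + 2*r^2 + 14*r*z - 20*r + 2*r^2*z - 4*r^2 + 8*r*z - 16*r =-2*r^2 - 22*r + z*(2*r^2 + 22*r)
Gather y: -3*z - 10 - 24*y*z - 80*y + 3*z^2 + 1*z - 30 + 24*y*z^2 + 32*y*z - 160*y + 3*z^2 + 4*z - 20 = y*(24*z^2 + 8*z - 240) + 6*z^2 + 2*z - 60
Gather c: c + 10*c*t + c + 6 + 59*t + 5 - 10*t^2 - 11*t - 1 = c*(10*t + 2) - 10*t^2 + 48*t + 10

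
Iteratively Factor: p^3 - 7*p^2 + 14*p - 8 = (p - 1)*(p^2 - 6*p + 8) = (p - 4)*(p - 1)*(p - 2)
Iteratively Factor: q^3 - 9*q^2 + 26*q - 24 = (q - 3)*(q^2 - 6*q + 8) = (q - 4)*(q - 3)*(q - 2)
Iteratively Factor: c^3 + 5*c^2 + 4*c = (c + 1)*(c^2 + 4*c) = c*(c + 1)*(c + 4)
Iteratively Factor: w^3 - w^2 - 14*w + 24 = (w - 2)*(w^2 + w - 12) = (w - 2)*(w + 4)*(w - 3)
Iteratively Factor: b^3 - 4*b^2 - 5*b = (b)*(b^2 - 4*b - 5) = b*(b + 1)*(b - 5)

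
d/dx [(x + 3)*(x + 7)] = 2*x + 10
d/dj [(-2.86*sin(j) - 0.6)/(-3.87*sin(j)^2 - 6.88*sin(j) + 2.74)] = (-4.644*sin(j) + 5.5341*cos(2*j) - 17.4985)*cos(j)/(3.87*sin(j)^2 + 6.88*sin(j) - 2.74)^2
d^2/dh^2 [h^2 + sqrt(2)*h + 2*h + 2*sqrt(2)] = 2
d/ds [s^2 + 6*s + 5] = 2*s + 6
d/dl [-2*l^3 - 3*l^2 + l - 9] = -6*l^2 - 6*l + 1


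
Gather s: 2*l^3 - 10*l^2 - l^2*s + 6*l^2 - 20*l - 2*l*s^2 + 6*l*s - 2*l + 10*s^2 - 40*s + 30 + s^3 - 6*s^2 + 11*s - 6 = 2*l^3 - 4*l^2 - 22*l + s^3 + s^2*(4 - 2*l) + s*(-l^2 + 6*l - 29) + 24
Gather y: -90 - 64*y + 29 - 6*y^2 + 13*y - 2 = -6*y^2 - 51*y - 63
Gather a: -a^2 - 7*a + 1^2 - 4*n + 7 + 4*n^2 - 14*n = -a^2 - 7*a + 4*n^2 - 18*n + 8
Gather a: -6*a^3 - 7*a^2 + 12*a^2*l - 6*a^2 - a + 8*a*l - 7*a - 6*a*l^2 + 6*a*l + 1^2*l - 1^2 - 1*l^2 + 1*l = -6*a^3 + a^2*(12*l - 13) + a*(-6*l^2 + 14*l - 8) - l^2 + 2*l - 1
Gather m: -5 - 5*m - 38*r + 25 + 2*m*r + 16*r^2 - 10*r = m*(2*r - 5) + 16*r^2 - 48*r + 20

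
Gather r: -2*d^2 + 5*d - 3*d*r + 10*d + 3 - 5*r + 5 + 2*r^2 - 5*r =-2*d^2 + 15*d + 2*r^2 + r*(-3*d - 10) + 8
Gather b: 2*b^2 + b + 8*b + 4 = 2*b^2 + 9*b + 4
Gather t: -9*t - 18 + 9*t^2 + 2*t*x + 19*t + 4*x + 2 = 9*t^2 + t*(2*x + 10) + 4*x - 16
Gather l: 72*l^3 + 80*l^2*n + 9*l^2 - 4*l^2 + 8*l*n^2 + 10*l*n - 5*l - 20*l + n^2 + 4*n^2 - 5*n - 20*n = 72*l^3 + l^2*(80*n + 5) + l*(8*n^2 + 10*n - 25) + 5*n^2 - 25*n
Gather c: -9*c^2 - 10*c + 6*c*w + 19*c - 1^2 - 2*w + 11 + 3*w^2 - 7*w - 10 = -9*c^2 + c*(6*w + 9) + 3*w^2 - 9*w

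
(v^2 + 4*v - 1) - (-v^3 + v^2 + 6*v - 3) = v^3 - 2*v + 2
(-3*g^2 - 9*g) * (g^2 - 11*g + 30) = -3*g^4 + 24*g^3 + 9*g^2 - 270*g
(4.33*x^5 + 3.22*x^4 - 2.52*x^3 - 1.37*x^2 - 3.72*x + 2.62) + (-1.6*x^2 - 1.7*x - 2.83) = 4.33*x^5 + 3.22*x^4 - 2.52*x^3 - 2.97*x^2 - 5.42*x - 0.21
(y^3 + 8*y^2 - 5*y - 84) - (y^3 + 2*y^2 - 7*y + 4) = 6*y^2 + 2*y - 88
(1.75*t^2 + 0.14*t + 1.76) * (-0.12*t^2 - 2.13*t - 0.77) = -0.21*t^4 - 3.7443*t^3 - 1.8569*t^2 - 3.8566*t - 1.3552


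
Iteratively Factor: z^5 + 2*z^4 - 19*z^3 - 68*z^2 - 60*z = (z + 3)*(z^4 - z^3 - 16*z^2 - 20*z) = (z + 2)*(z + 3)*(z^3 - 3*z^2 - 10*z) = z*(z + 2)*(z + 3)*(z^2 - 3*z - 10) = z*(z + 2)^2*(z + 3)*(z - 5)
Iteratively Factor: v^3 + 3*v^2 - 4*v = (v - 1)*(v^2 + 4*v) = (v - 1)*(v + 4)*(v)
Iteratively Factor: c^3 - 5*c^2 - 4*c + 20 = (c - 5)*(c^2 - 4) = (c - 5)*(c - 2)*(c + 2)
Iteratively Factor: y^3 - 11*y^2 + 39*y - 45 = (y - 3)*(y^2 - 8*y + 15) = (y - 5)*(y - 3)*(y - 3)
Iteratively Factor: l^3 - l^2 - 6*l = (l - 3)*(l^2 + 2*l) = l*(l - 3)*(l + 2)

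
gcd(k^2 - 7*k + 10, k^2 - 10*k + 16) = k - 2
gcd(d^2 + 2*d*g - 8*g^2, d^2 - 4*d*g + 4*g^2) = d - 2*g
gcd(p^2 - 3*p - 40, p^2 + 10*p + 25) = p + 5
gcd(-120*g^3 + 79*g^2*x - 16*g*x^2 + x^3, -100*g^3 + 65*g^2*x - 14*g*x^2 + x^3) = -5*g + x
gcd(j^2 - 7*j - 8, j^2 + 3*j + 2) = j + 1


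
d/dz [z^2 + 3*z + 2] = 2*z + 3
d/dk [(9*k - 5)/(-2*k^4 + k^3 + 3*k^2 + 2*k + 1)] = (-18*k^4 + 9*k^3 + 27*k^2 + 18*k - (9*k - 5)*(-8*k^3 + 3*k^2 + 6*k + 2) + 9)/(-2*k^4 + k^3 + 3*k^2 + 2*k + 1)^2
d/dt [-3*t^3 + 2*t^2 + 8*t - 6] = -9*t^2 + 4*t + 8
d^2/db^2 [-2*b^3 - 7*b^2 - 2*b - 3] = -12*b - 14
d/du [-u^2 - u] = -2*u - 1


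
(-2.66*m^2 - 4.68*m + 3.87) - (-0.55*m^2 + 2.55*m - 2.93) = -2.11*m^2 - 7.23*m + 6.8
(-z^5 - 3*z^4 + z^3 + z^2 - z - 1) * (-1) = z^5 + 3*z^4 - z^3 - z^2 + z + 1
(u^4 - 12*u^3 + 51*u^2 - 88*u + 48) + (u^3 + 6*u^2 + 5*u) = u^4 - 11*u^3 + 57*u^2 - 83*u + 48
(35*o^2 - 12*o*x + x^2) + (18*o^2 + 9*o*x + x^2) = 53*o^2 - 3*o*x + 2*x^2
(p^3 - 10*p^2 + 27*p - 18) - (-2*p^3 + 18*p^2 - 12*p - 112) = 3*p^3 - 28*p^2 + 39*p + 94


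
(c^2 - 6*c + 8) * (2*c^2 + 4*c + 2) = 2*c^4 - 8*c^3 - 6*c^2 + 20*c + 16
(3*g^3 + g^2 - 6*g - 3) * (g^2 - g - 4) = 3*g^5 - 2*g^4 - 19*g^3 - g^2 + 27*g + 12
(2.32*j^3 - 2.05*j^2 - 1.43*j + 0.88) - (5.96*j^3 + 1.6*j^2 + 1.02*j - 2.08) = -3.64*j^3 - 3.65*j^2 - 2.45*j + 2.96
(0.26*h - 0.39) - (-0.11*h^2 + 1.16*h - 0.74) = 0.11*h^2 - 0.9*h + 0.35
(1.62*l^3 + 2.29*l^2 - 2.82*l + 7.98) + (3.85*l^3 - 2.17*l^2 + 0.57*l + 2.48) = 5.47*l^3 + 0.12*l^2 - 2.25*l + 10.46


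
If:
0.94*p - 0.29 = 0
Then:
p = 0.31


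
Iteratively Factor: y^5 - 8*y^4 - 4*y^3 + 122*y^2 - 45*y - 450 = (y - 5)*(y^4 - 3*y^3 - 19*y^2 + 27*y + 90) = (y - 5)*(y + 2)*(y^3 - 5*y^2 - 9*y + 45) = (y - 5)*(y - 3)*(y + 2)*(y^2 - 2*y - 15) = (y - 5)^2*(y - 3)*(y + 2)*(y + 3)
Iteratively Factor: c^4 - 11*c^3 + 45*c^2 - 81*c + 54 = (c - 3)*(c^3 - 8*c^2 + 21*c - 18) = (c - 3)^2*(c^2 - 5*c + 6) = (c - 3)^2*(c - 2)*(c - 3)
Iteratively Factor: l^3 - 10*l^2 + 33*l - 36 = (l - 3)*(l^2 - 7*l + 12) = (l - 4)*(l - 3)*(l - 3)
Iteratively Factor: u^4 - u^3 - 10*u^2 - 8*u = (u + 1)*(u^3 - 2*u^2 - 8*u) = (u + 1)*(u + 2)*(u^2 - 4*u) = (u - 4)*(u + 1)*(u + 2)*(u)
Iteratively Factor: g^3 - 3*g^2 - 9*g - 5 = (g - 5)*(g^2 + 2*g + 1) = (g - 5)*(g + 1)*(g + 1)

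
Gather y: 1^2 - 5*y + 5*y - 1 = 0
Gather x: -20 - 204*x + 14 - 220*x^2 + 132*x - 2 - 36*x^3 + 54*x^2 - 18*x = -36*x^3 - 166*x^2 - 90*x - 8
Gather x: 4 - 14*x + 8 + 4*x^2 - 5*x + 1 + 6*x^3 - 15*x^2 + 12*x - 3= 6*x^3 - 11*x^2 - 7*x + 10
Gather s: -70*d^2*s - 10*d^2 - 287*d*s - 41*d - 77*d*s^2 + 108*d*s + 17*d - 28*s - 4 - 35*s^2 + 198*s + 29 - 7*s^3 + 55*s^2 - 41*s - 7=-10*d^2 - 24*d - 7*s^3 + s^2*(20 - 77*d) + s*(-70*d^2 - 179*d + 129) + 18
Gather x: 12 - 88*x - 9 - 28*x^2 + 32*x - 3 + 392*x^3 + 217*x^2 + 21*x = 392*x^3 + 189*x^2 - 35*x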